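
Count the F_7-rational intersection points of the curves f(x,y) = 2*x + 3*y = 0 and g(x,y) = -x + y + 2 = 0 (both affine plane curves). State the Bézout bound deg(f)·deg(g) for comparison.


Common zeros: {(4, 2)}; count = 1; Bézout bound = 1.

deg(f) = 1, deg(g) = 1, so Bézout bound = 1.
Scan x ∈ F_7. For each x, list the y ∈ F_7 with f(x, y) ≡ 0 and those with g(x, y) ≡ 0 (mod 7); the common zeros in that column are the intersection.
  x = 0: f ≡ 0 at y ∈ {0}; g ≡ 0 at y ∈ {5}; common: ∅.
  x = 1: f ≡ 0 at y ∈ {4}; g ≡ 0 at y ∈ {6}; common: ∅.
  x = 2: f ≡ 0 at y ∈ {1}; g ≡ 0 at y ∈ {0}; common: ∅.
  x = 3: f ≡ 0 at y ∈ {5}; g ≡ 0 at y ∈ {1}; common: ∅.
  x = 4: f ≡ 0 at y ∈ {2}; g ≡ 0 at y ∈ {2}; common: {2}.
  x = 5: f ≡ 0 at y ∈ {6}; g ≡ 0 at y ∈ {3}; common: ∅.
  x = 6: f ≡ 0 at y ∈ {3}; g ≡ 0 at y ∈ {4}; common: ∅.
Collecting: common zeros = {(4, 2)}, so the count is 1.
Comparison with the Bézout bound: 1 ≤ 1 = deg(f)·deg(g), as expected for curves with no common component (the bound is attained).


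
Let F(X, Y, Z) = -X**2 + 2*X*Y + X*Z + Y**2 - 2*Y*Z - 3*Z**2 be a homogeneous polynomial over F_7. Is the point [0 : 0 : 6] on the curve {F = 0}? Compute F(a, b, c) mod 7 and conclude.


F(0,0,6) ≡ 4 (mod 7); P is NOT on the curve.

Evaluate F(0, 0, 6) term-by-term (mod 7).
  -X**2 ↦ -1·0·1·1 = 0
  2*X*Y ↦ 2·0·0·1 = 0
  X*Z ↦ 1·0·1·6 = 0
  Y**2 ↦ 1·1·0·1 = 0
  -2*Y*Z ↦ -2·1·0·6 = 0
  -3*Z**2 ↦ -3·1·1·36 = -108
Sum: F(0, 0, 6) = (0) + (0) + (0) + (0) + (0) + (-108) = -108.
Reducing mod 7: -108 ≡ 4 (mod 7).
Since F(a, b, c) ≡ 4 ≠ 0 (mod 7), P does NOT lie on the curve.


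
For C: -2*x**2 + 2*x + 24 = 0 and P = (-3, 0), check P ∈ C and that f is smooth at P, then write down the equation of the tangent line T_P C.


Tangent line at P: 14*x + 42 = 0.

Step 1: f(-3, 0) = 0, so P lies on C.
Step 2: partial derivatives
  f_x(x, y) = 2 - 4*x, f_y(x, y) = 0.
  f_x(P) = 14, f_y(P) = 0 (gradient nonzero, so P is smooth).
Step 3: tangent line at P: 14·(x − -3) + 0·(y − 0) = 0.
Expanding: 14*x + 42 = 0.


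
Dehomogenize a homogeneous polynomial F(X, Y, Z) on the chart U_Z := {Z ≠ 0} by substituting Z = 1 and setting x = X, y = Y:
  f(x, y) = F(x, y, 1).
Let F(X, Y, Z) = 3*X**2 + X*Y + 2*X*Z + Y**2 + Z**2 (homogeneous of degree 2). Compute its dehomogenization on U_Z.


f(x, y) = 3*x**2 + x*y + 2*x + y**2 + 1

On U_Z we set Z = 1. Each monomial c·X^i·Y^j·Z^k in F becomes c·x^i·y^j·1^k = c·x^i·y^j.
Substituting Z = 1: F(X, Y, 1) = 3*x**2 + x*y + 2*x + y**2 + 1.
Note: deg(f) ≤ deg(F) = 2; strict inequality happens when F is divisible by Z (lost terms).


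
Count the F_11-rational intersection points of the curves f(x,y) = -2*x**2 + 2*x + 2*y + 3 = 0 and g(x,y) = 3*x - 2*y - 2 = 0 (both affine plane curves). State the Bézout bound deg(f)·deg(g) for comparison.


Common zeros: {(4, 5)}; count = 1; Bézout bound = 2.

deg(f) = 2, deg(g) = 1, so Bézout bound = 2.
Scan x ∈ F_11. For each x, list the y ∈ F_11 with f(x, y) ≡ 0 and those with g(x, y) ≡ 0 (mod 11); the common zeros in that column are the intersection.
  x = 0: f ≡ 0 at y ∈ {4}; g ≡ 0 at y ∈ {10}; common: ∅.
  x = 1: f ≡ 0 at y ∈ {4}; g ≡ 0 at y ∈ {6}; common: ∅.
  x = 2: f ≡ 0 at y ∈ {6}; g ≡ 0 at y ∈ {2}; common: ∅.
  x = 3: f ≡ 0 at y ∈ {10}; g ≡ 0 at y ∈ {9}; common: ∅.
  x = 4: f ≡ 0 at y ∈ {5}; g ≡ 0 at y ∈ {5}; common: {5}.
  x = 5: f ≡ 0 at y ∈ {2}; g ≡ 0 at y ∈ {1}; common: ∅.
  x = 6: f ≡ 0 at y ∈ {1}; g ≡ 0 at y ∈ {8}; common: ∅.
  x = 7: f ≡ 0 at y ∈ {2}; g ≡ 0 at y ∈ {4}; common: ∅.
  x = 8: f ≡ 0 at y ∈ {5}; g ≡ 0 at y ∈ {0}; common: ∅.
  x = 9: f ≡ 0 at y ∈ {10}; g ≡ 0 at y ∈ {7}; common: ∅.
  x = 10: f ≡ 0 at y ∈ {6}; g ≡ 0 at y ∈ {3}; common: ∅.
Collecting: common zeros = {(4, 5)}, so the count is 1.
Comparison with the Bézout bound: 1 ≤ 2 = deg(f)·deg(g), as expected for curves with no common component (the affine F_11-count falls short of the bound because intersections may lie at infinity, over extension fields, or carry multiplicity).


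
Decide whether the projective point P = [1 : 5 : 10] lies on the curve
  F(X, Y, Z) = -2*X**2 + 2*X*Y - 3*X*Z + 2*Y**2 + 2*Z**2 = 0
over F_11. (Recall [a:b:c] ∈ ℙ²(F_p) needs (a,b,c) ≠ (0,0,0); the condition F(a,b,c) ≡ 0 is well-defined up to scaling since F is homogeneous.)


F(1,5,10) ≡ 8 (mod 11); P is NOT on the curve.

Evaluate F(1, 5, 10) term-by-term (mod 11).
  -2*X**2 ↦ -2·1·1·1 = -2
  2*X*Y ↦ 2·1·5·1 = 10
  -3*X*Z ↦ -3·1·1·10 = -30
  2*Y**2 ↦ 2·1·25·1 = 50
  2*Z**2 ↦ 2·1·1·100 = 200
Sum: F(1, 5, 10) = (-2) + (10) + (-30) + (50) + (200) = 228.
Reducing mod 11: 228 ≡ 8 (mod 11).
Since F(a, b, c) ≡ 8 ≠ 0 (mod 11), P does NOT lie on the curve.


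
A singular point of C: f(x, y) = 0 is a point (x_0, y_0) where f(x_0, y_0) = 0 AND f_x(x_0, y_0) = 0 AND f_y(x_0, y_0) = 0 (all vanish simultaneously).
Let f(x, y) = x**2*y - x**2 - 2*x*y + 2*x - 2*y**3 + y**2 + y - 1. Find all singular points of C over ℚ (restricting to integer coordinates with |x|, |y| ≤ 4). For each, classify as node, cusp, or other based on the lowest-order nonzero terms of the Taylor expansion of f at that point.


Singular points: {(1, 0)}; classification: node.

Compute partial derivatives:
  f_x = 2*x*y - 2*x - 2*y + 2.
  f_y = x**2 - 2*x - 6*y**2 + 2*y + 1.
Scan x_0 ∈ {−4, ..., 4}. For each x_0, f_y(x_0, y) is a polynomial in y; find its integer roots y ∈ {−4, ..., 4}, then test f_x and f at those candidates.
  x = -4: f_y(-4, y) = -6*y**2 + 2*y + 25; no integer root y with |y| ≤ 4.
  x = -3: f_y(-3, y) = -6*y**2 + 2*y + 16; no integer root y with |y| ≤ 4.
  x = -2: f_y(-2, y) = -6*y**2 + 2*y + 9; no integer root y with |y| ≤ 4.
  x = -1: f_y(-1, y) = -6*y**2 + 2*y + 4; vanishes at y ∈ {1}. (-1, 1): f_x = 0 but f = -1 ≠ 0.
  x = 0: f_y(0, y) = -6*y**2 + 2*y + 1; no integer root y with |y| ≤ 4.
  x = 1: f_y(1, y) = -6*y**2 + 2*y; vanishes at y ∈ {0}. (1, 0): f_x = 0, f = 0 — SINGULAR.
  x = 2: f_y(2, y) = -6*y**2 + 2*y + 1; no integer root y with |y| ≤ 4.
  x = 3: f_y(3, y) = -6*y**2 + 2*y + 4; vanishes at y ∈ {1}. (3, 1): f_x = 0 but f = -1 ≠ 0.
  x = 4: f_y(4, y) = -6*y**2 + 2*y + 9; no integer root y with |y| ≤ 4.
Only singular point on the grid: (1, 0).
Classify: substitute x = 1 + u, y = 0 + v and expand: f = u**2*v - u**2 - 2*v**3 + v**2.
No constant or linear terms (consistent with a singular point). Quadratic part: -u**2 + v**2. Cubic part: u**2*v - 2*v**3.
The quadratic part v**2 - u**2 = (v − u)(v + u) splits into two distinct linear factors, so there are two distinct tangent lines y − 0 = ±(x − 1) — this is a node (ordinary double point).
Classification: node.


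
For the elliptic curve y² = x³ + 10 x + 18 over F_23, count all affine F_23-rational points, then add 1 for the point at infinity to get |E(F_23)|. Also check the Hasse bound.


Affine points = {(0, 8), (0, 15), (1, 11), (1, 12), (2, 0), (3, 11), (3, 12), (5, 3), (5, 20), (6, 8), (6, 15), (8, 9), (8, 14), (9, 3), (9, 20), (12, 7), (12, 16), (14, 2), (14, 21), (15, 1), (15, 22), (17, 8), (17, 15), (18, 2), (18, 21), (19, 11), (19, 12), (21, 6), (21, 17)}; affine count = 29; |E(F_23)| = 30.

Discriminant check: Δ ∝ 4a³ + 27b² = 4·10³ + 27·18² = 4·1000 + 27·324 ≡ 6 (mod 23). Nonzero ⇒ E is nonsingular.
For each x ∈ F_23, compute rhs = x³ + 10·x + 18 mod 23, then count y ∈ F_23 with y² ≡ rhs.
  x = 0: rhs = 18, matching y values: 8, 15 (2 points).
  x = 1: rhs = 6, matching y values: 11, 12 (2 points).
  x = 2: rhs = 0, matching y values: 0 (1 points).
  x = 3: rhs = 6, matching y values: 11, 12 (2 points).
  x = 4: rhs = 7, matching y values: none (0 points).
  x = 5: rhs = 9, matching y values: 3, 20 (2 points).
  x = 6: rhs = 18, matching y values: 8, 15 (2 points).
  x = 7: rhs = 17, matching y values: none (0 points).
  x = 8: rhs = 12, matching y values: 9, 14 (2 points).
  x = 9: rhs = 9, matching y values: 3, 20 (2 points).
  x = 10: rhs = 14, matching y values: none (0 points).
  x = 11: rhs = 10, matching y values: none (0 points).
  x = 12: rhs = 3, matching y values: 7, 16 (2 points).
  x = 13: rhs = 22, matching y values: none (0 points).
  x = 14: rhs = 4, matching y values: 2, 21 (2 points).
  x = 15: rhs = 1, matching y values: 1, 22 (2 points).
  x = 16: rhs = 19, matching y values: none (0 points).
  x = 17: rhs = 18, matching y values: 8, 15 (2 points).
  x = 18: rhs = 4, matching y values: 2, 21 (2 points).
  x = 19: rhs = 6, matching y values: 11, 12 (2 points).
  x = 20: rhs = 7, matching y values: none (0 points).
  x = 21: rhs = 13, matching y values: 6, 17 (2 points).
  x = 22: rhs = 7, matching y values: none (0 points).
Total affine count: 29.
Full point count |E(F_23)| = 29 + 1 = 30.
Hasse bound: |30 − (23+1)| = |6| = 6 ≤ 2√23 ≈ 9.5917 ✓.


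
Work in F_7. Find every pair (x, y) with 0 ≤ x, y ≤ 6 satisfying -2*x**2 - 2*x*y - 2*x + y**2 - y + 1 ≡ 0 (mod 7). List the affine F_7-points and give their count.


Affine F_7-points: {(0, 3), (0, 5), (1, 5), (3, 3), (3, 4), (5, 2), (6, 2), (6, 4)}; count = 8.

For each of the 49 pairs (x, y) ∈ F_7², evaluate f(x, y) mod 7. Record the zeros.
  x = 0: [0↦1, 1↦1, 2↦3, 3↦0, 4↦6, 5↦0, 6↦3]  zeros at y ∈ {3, 5}
  x = 1: [0↦4, 1↦2, 2↦2, 3↦4, 4↦1, 5↦0, 6↦1]  zeros at y ∈ {5}
  x = 2: [0↦3, 1↦6, 2↦4, 3↦4, 4↦6, 5↦3, 6↦2]  zeros at y ∈ ∅
  x = 3: [0↦5, 1↦6, 2↦2, 3↦0, 4↦0, 5↦2, 6↦6]  zeros at y ∈ {3, 4}
  x = 4: [0↦3, 1↦2, 2↦3, 3↦6, 4↦4, 5↦4, 6↦6]  zeros at y ∈ ∅
  x = 5: [0↦4, 1↦1, 2↦0, 3↦1, 4↦4, 5↦2, 6↦2]  zeros at y ∈ {2}
  x = 6: [0↦1, 1↦3, 2↦0, 3↦6, 4↦0, 5↦3, 6↦1]  zeros at y ∈ {2, 4}
Collecting zeros: affine points = {(0, 3), (0, 5), (1, 5), (3, 3), (3, 4), (5, 2), (6, 2), (6, 4)}.
Total count |C(F_7)_aff| = 8.


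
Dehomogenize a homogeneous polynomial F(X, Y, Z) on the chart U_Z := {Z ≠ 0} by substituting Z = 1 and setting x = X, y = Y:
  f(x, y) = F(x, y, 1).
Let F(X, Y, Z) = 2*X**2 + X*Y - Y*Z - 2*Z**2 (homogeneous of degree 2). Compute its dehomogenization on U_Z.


f(x, y) = 2*x**2 + x*y - y - 2

On U_Z we set Z = 1. Each monomial c·X^i·Y^j·Z^k in F becomes c·x^i·y^j·1^k = c·x^i·y^j.
Substituting Z = 1: F(X, Y, 1) = 2*x**2 + x*y - y - 2.
Note: deg(f) ≤ deg(F) = 2; strict inequality happens when F is divisible by Z (lost terms).


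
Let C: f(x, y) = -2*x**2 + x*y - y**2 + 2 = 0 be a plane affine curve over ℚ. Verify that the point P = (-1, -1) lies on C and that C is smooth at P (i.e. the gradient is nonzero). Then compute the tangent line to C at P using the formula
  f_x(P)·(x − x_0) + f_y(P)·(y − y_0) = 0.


Tangent line at P: 3*x + y + 4 = 0.

Step 1: f(-1, -1) = 0, so P lies on C.
Step 2: partial derivatives
  f_x(x, y) = -4*x + y, f_y(x, y) = x - 2*y.
  f_x(P) = 3, f_y(P) = 1 (gradient nonzero, so P is smooth).
Step 3: tangent line at P: 3·(x − -1) + 1·(y − -1) = 0.
Expanding: 3*x + y + 4 = 0.


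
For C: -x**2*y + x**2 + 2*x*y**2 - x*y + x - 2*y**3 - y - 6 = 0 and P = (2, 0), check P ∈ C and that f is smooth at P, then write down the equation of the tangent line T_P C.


Tangent line at P: 5*x - 7*y - 10 = 0.

Step 1: f(2, 0) = 0, so P lies on C.
Step 2: partial derivatives
  f_x(x, y) = -2*x*y + 2*x + 2*y**2 - y + 1, f_y(x, y) = -x**2 + 4*x*y - x - 6*y**2 - 1.
  f_x(P) = 5, f_y(P) = -7 (gradient nonzero, so P is smooth).
Step 3: tangent line at P: 5·(x − 2) + -7·(y − 0) = 0.
Expanding: 5*x - 7*y - 10 = 0.


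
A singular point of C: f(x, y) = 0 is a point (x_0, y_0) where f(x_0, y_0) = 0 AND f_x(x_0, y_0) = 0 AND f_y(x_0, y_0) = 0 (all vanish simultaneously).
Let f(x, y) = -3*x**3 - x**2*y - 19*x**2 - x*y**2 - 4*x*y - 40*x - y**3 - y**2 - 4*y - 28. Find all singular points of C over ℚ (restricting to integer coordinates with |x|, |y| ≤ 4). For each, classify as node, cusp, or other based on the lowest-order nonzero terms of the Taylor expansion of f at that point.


Singular points: {(-2, 0)}; classification: node.

Compute partial derivatives:
  f_x = -9*x**2 - 2*x*y - 38*x - y**2 - 4*y - 40.
  f_y = -x**2 - 2*x*y - 4*x - 3*y**2 - 2*y - 4.
Scan x_0 ∈ {−4, ..., 4}. For each x_0, f_y(x_0, y) is a polynomial in y; find its integer roots y ∈ {−4, ..., 4}, then test f_x and f at those candidates.
  x = -4: f_y(-4, y) = -3*y**2 + 6*y - 4; no integer root y with |y| ≤ 4.
  x = -3: f_y(-3, y) = -3*y**2 + 4*y - 1; vanishes at y ∈ {1}. (-3, 1): f_x = -6 ≠ 0.
  x = -2: f_y(-2, y) = -3*y**2 + 2*y; vanishes at y ∈ {0}. (-2, 0): f_x = 0, f = 0 — SINGULAR.
  x = -1: f_y(-1, y) = -3*y**2 - 1; no integer root y with |y| ≤ 4.
  x = 0: f_y(0, y) = -3*y**2 - 2*y - 4; no integer root y with |y| ≤ 4.
  x = 1: f_y(1, y) = -3*y**2 - 4*y - 9; no integer root y with |y| ≤ 4.
  x = 2: f_y(2, y) = -3*y**2 - 6*y - 16; no integer root y with |y| ≤ 4.
  x = 3: f_y(3, y) = -3*y**2 - 8*y - 25; no integer root y with |y| ≤ 4.
  x = 4: f_y(4, y) = -3*y**2 - 10*y - 36; no integer root y with |y| ≤ 4.
Only singular point on the grid: (-2, 0).
Classify: substitute x = -2 + u, y = 0 + v and expand: f = -3*u**3 - u**2*v - u**2 - u*v**2 - v**3 + v**2.
No constant or linear terms (consistent with a singular point). Quadratic part: -u**2 + v**2. Cubic part: -3*u**3 - u**2*v - u*v**2 - v**3.
The quadratic part v**2 - u**2 = (v − u)(v + u) splits into two distinct linear factors, so there are two distinct tangent lines y − 0 = ±(x − -2) — this is a node (ordinary double point).
Classification: node.


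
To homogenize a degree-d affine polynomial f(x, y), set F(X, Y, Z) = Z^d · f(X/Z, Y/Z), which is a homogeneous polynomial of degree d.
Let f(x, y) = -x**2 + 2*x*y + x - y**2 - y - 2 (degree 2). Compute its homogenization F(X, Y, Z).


F(X, Y, Z) = -X**2 + 2*X*Y + X*Z - Y**2 - Y*Z - 2*Z**2

deg(f) = 2.
Substitute x = X/Z, y = Y/Z into f, then multiply by Z^2.
  monomial -1·x^2·y^0 ↦ -1·X^2·Y^0·Z^0.
  monomial 2·x^1·y^1 ↦ 2·X^1·Y^1·Z^0.
  monomial 1·x^1·y^0 ↦ 1·X^1·Y^0·Z^1.
  monomial -1·x^0·y^2 ↦ -1·X^0·Y^2·Z^0.
  monomial -1·x^0·y^1 ↦ -1·X^0·Y^1·Z^1.
  monomial -2·x^0·y^0 ↦ -2·X^0·Y^0·Z^2.
Collecting: F(X, Y, Z) = -X**2 + 2*X*Y + X*Z - Y**2 - Y*Z - 2*Z**2.


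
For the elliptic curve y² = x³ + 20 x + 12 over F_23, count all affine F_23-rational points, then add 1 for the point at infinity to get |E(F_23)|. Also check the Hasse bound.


Affine points = {(0, 9), (0, 14), (4, 8), (4, 15), (6, 7), (6, 16), (7, 9), (7, 14), (9, 1), (9, 22), (10, 4), (10, 19), (12, 5), (12, 18), (13, 10), (13, 13), (14, 0), (16, 9), (16, 14), (19, 11), (19, 12)}; affine count = 21; |E(F_23)| = 22.

Discriminant check: Δ ∝ 4a³ + 27b² = 4·20³ + 27·12² = 4·8000 + 27·144 ≡ 8 (mod 23). Nonzero ⇒ E is nonsingular.
For each x ∈ F_23, compute rhs = x³ + 20·x + 12 mod 23, then count y ∈ F_23 with y² ≡ rhs.
  x = 0: rhs = 12, matching y values: 9, 14 (2 points).
  x = 1: rhs = 10, matching y values: none (0 points).
  x = 2: rhs = 14, matching y values: none (0 points).
  x = 3: rhs = 7, matching y values: none (0 points).
  x = 4: rhs = 18, matching y values: 8, 15 (2 points).
  x = 5: rhs = 7, matching y values: none (0 points).
  x = 6: rhs = 3, matching y values: 7, 16 (2 points).
  x = 7: rhs = 12, matching y values: 9, 14 (2 points).
  x = 8: rhs = 17, matching y values: none (0 points).
  x = 9: rhs = 1, matching y values: 1, 22 (2 points).
  x = 10: rhs = 16, matching y values: 4, 19 (2 points).
  x = 11: rhs = 22, matching y values: none (0 points).
  x = 12: rhs = 2, matching y values: 5, 18 (2 points).
  x = 13: rhs = 8, matching y values: 10, 13 (2 points).
  x = 14: rhs = 0, matching y values: 0 (1 points).
  x = 15: rhs = 7, matching y values: none (0 points).
  x = 16: rhs = 12, matching y values: 9, 14 (2 points).
  x = 17: rhs = 21, matching y values: none (0 points).
  x = 18: rhs = 17, matching y values: none (0 points).
  x = 19: rhs = 6, matching y values: 11, 12 (2 points).
  x = 20: rhs = 17, matching y values: none (0 points).
  x = 21: rhs = 10, matching y values: none (0 points).
  x = 22: rhs = 14, matching y values: none (0 points).
Total affine count: 21.
Full point count |E(F_23)| = 21 + 1 = 22.
Hasse bound: |22 − (23+1)| = |-2| = 2 ≤ 2√23 ≈ 9.5917 ✓.


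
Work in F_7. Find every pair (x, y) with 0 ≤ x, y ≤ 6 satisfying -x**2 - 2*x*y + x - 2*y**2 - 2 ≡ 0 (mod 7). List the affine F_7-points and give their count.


Affine F_7-points: {(1, 2), (1, 4), (3, 2), (4, 0), (4, 3), (5, 3), (5, 6), (6, 4)}; count = 8.

For each of the 49 pairs (x, y) ∈ F_7², evaluate f(x, y) mod 7. Record the zeros.
  x = 0: [0↦5, 1↦3, 2↦4, 3↦1, 4↦1, 5↦4, 6↦3]  zeros at y ∈ ∅
  x = 1: [0↦5, 1↦1, 2↦0, 3↦2, 4↦0, 5↦1, 6↦5]  zeros at y ∈ {2, 4}
  x = 2: [0↦3, 1↦4, 2↦1, 3↦1, 4↦4, 5↦3, 6↦5]  zeros at y ∈ ∅
  x = 3: [0↦6, 1↦5, 2↦0, 3↦5, 4↦6, 5↦3, 6↦3]  zeros at y ∈ {2}
  x = 4: [0↦0, 1↦4, 2↦4, 3↦0, 4↦6, 5↦1, 6↦6]  zeros at y ∈ {0, 3}
  x = 5: [0↦6, 1↦1, 2↦6, 3↦0, 4↦4, 5↦4, 6↦0]  zeros at y ∈ {3, 6}
  x = 6: [0↦3, 1↦3, 2↦6, 3↦5, 4↦0, 5↦5, 6↦6]  zeros at y ∈ {4}
Collecting zeros: affine points = {(1, 2), (1, 4), (3, 2), (4, 0), (4, 3), (5, 3), (5, 6), (6, 4)}.
Total count |C(F_7)_aff| = 8.


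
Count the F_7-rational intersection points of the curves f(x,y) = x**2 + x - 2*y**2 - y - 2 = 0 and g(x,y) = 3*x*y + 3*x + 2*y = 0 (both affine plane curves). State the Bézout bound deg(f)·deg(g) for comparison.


Common zeros: ∅; count = 0; Bézout bound = 4.

deg(f) = 2, deg(g) = 2, so Bézout bound = 4.
Scan x ∈ F_7. For each x, list the y ∈ F_7 with f(x, y) ≡ 0 and those with g(x, y) ≡ 0 (mod 7); the common zeros in that column are the intersection.
  x = 0: f ≡ 0 at y ∈ ∅; g ≡ 0 at y ∈ {0}; common: ∅.
  x = 1: f ≡ 0 at y ∈ {0, 3}; g ≡ 0 at y ∈ {5}; common: ∅.
  x = 2: f ≡ 0 at y ∈ ∅; g ≡ 0 at y ∈ {1}; common: ∅.
  x = 3: f ≡ 0 at y ∈ {1, 2}; g ≡ 0 at y ∈ {3}; common: ∅.
  x = 4: f ≡ 0 at y ∈ ∅; g ≡ 0 at y ∈ ∅; common: ∅.
  x = 5: f ≡ 0 at y ∈ {0, 3}; g ≡ 0 at y ∈ {2}; common: ∅.
  x = 6: f ≡ 0 at y ∈ ∅; g ≡ 0 at y ∈ {4}; common: ∅.
Collecting: common zeros = ∅, so the count is 0.
Comparison with the Bézout bound: 0 ≤ 4 = deg(f)·deg(g), as expected for curves with no common component (the affine F_7-count falls short of the bound because intersections may lie at infinity, over extension fields, or carry multiplicity).


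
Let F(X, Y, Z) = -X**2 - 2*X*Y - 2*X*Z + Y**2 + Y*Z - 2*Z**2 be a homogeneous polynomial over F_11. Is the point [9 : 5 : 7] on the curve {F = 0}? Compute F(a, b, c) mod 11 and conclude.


F(9,5,7) ≡ 6 (mod 11); P is NOT on the curve.

Evaluate F(9, 5, 7) term-by-term (mod 11).
  -X**2 ↦ -1·81·1·1 = -81
  -2*X*Y ↦ -2·9·5·1 = -90
  -2*X*Z ↦ -2·9·1·7 = -126
  Y**2 ↦ 1·1·25·1 = 25
  Y*Z ↦ 1·1·5·7 = 35
  -2*Z**2 ↦ -2·1·1·49 = -98
Sum: F(9, 5, 7) = (-81) + (-90) + (-126) + (25) + (35) + (-98) = -335.
Reducing mod 11: -335 ≡ 6 (mod 11).
Since F(a, b, c) ≡ 6 ≠ 0 (mod 11), P does NOT lie on the curve.


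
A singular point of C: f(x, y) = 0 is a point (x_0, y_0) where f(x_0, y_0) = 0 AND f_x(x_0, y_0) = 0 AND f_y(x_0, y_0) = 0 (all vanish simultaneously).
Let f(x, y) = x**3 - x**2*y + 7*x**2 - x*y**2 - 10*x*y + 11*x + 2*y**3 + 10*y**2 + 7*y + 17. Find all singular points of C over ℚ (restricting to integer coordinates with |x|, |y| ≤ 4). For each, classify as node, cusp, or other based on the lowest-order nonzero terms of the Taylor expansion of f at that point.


Singular points: {(-3, -2)}; classification: cusp.

Compute partial derivatives:
  f_x = 3*x**2 - 2*x*y + 14*x - y**2 - 10*y + 11.
  f_y = -x**2 - 2*x*y - 10*x + 6*y**2 + 20*y + 7.
Scan x_0 ∈ {−4, ..., 4}. For each x_0, f_y(x_0, y) is a polynomial in y; find its integer roots y ∈ {−4, ..., 4}, then test f_x and f at those candidates.
  x = -4: f_y(-4, y) = 6*y**2 + 28*y + 31; no integer root y with |y| ≤ 4.
  x = -3: f_y(-3, y) = 6*y**2 + 26*y + 28; vanishes at y ∈ {-2}. (-3, -2): f_x = 0, f = 0 — SINGULAR.
  x = -2: f_y(-2, y) = 6*y**2 + 24*y + 23; no integer root y with |y| ≤ 4.
  x = -1: f_y(-1, y) = 6*y**2 + 22*y + 16; vanishes at y ∈ {-1}. (-1, -1): f_x = 7 ≠ 0.
  x = 0: f_y(0, y) = 6*y**2 + 20*y + 7; no integer root y with |y| ≤ 4.
  x = 1: f_y(1, y) = 6*y**2 + 18*y - 4; no integer root y with |y| ≤ 4.
  x = 2: f_y(2, y) = 6*y**2 + 16*y - 17; no integer root y with |y| ≤ 4.
  x = 3: f_y(3, y) = 6*y**2 + 14*y - 32; no integer root y with |y| ≤ 4.
  x = 4: f_y(4, y) = 6*y**2 + 12*y - 49; no integer root y with |y| ≤ 4.
Only singular point on the grid: (-3, -2).
Classify: substitute x = -3 + u, y = -2 + v and expand: f = u**3 - u**2*v - u*v**2 + 2*v**3 + v**2.
No constant or linear terms (consistent with a singular point). Quadratic part: v**2. Cubic part: u**3 - u**2*v - u*v**2 + 2*v**3.
The quadratic part v**2 is a perfect square, so there is a single (double) tangent line v = 0, i.e. y = -2. Restricting the cubic part to that line (v = 0) leaves u**3 ≠ 0, so f is not divisible by v and the branch is v² ≈ -u**3 to lowest order — this is a cusp.
Classification: cusp.


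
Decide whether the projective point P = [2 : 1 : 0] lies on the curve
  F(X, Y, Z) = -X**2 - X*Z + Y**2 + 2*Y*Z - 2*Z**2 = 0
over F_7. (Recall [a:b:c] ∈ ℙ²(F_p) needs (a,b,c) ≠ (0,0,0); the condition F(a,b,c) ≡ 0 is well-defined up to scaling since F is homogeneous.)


F(2,1,0) ≡ 4 (mod 7); P is NOT on the curve.

Evaluate F(2, 1, 0) term-by-term (mod 7).
  -X**2 ↦ -1·4·1·1 = -4
  -X*Z ↦ -1·2·1·0 = 0
  Y**2 ↦ 1·1·1·1 = 1
  2*Y*Z ↦ 2·1·1·0 = 0
  -2*Z**2 ↦ -2·1·1·0 = 0
Sum: F(2, 1, 0) = (-4) + (0) + (1) + (0) + (0) = -3.
Reducing mod 7: -3 ≡ 4 (mod 7).
Since F(a, b, c) ≡ 4 ≠ 0 (mod 7), P does NOT lie on the curve.


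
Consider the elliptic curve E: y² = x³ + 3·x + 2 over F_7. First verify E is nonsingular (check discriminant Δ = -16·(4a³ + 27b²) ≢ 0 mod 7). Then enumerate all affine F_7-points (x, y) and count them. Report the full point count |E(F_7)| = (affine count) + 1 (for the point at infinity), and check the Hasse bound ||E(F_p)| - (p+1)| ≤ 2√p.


Affine points = {(0, 3), (0, 4), (2, 3), (2, 4), (4, 1), (4, 6), (5, 3), (5, 4)}; affine count = 8; |E(F_7)| = 9.

Discriminant check: Δ ∝ 4a³ + 27b² = 4·3³ + 27·2² = 4·27 + 27·4 ≡ 6 (mod 7). Nonzero ⇒ E is nonsingular.
For each x ∈ F_7, compute rhs = x³ + 3·x + 2 mod 7, then count y ∈ F_7 with y² ≡ rhs.
  x = 0: rhs = 2, matching y values: 3, 4 (2 points).
  x = 1: rhs = 6, matching y values: none (0 points).
  x = 2: rhs = 2, matching y values: 3, 4 (2 points).
  x = 3: rhs = 3, matching y values: none (0 points).
  x = 4: rhs = 1, matching y values: 1, 6 (2 points).
  x = 5: rhs = 2, matching y values: 3, 4 (2 points).
  x = 6: rhs = 5, matching y values: none (0 points).
Total affine count: 8.
Full point count |E(F_7)| = 8 + 1 = 9.
Hasse bound: |9 − (7+1)| = |1| = 1 ≤ 2√7 ≈ 5.2915 ✓.


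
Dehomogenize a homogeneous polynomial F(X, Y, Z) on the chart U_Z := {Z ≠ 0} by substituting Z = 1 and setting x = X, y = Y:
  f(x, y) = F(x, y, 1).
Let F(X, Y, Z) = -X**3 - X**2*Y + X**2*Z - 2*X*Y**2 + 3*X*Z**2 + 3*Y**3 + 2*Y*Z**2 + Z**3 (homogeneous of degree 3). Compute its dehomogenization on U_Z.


f(x, y) = -x**3 - x**2*y + x**2 - 2*x*y**2 + 3*x + 3*y**3 + 2*y + 1

On U_Z we set Z = 1. Each monomial c·X^i·Y^j·Z^k in F becomes c·x^i·y^j·1^k = c·x^i·y^j.
Substituting Z = 1: F(X, Y, 1) = -x**3 - x**2*y + x**2 - 2*x*y**2 + 3*x + 3*y**3 + 2*y + 1.
Note: deg(f) ≤ deg(F) = 3; strict inequality happens when F is divisible by Z (lost terms).


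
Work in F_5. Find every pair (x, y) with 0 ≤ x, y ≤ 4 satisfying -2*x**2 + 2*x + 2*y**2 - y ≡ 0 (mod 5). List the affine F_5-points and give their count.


Affine F_5-points: {(0, 0), (0, 3), (1, 0), (1, 3)}; count = 4.

For each of the 25 pairs (x, y) ∈ F_5², evaluate f(x, y) mod 5. Record the zeros.
  x = 0: [0↦0, 1↦1, 2↦1, 3↦0, 4↦3]  zeros at y ∈ {0, 3}
  x = 1: [0↦0, 1↦1, 2↦1, 3↦0, 4↦3]  zeros at y ∈ {0, 3}
  x = 2: [0↦1, 1↦2, 2↦2, 3↦1, 4↦4]  zeros at y ∈ ∅
  x = 3: [0↦3, 1↦4, 2↦4, 3↦3, 4↦1]  zeros at y ∈ ∅
  x = 4: [0↦1, 1↦2, 2↦2, 3↦1, 4↦4]  zeros at y ∈ ∅
Collecting zeros: affine points = {(0, 0), (0, 3), (1, 0), (1, 3)}.
Total count |C(F_5)_aff| = 4.


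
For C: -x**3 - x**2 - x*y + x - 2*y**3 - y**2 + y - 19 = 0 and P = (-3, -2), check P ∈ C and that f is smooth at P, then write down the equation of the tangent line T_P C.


Tangent line at P: -18*x - 16*y - 86 = 0.

Step 1: f(-3, -2) = 0, so P lies on C.
Step 2: partial derivatives
  f_x(x, y) = -3*x**2 - 2*x - y + 1, f_y(x, y) = -x - 6*y**2 - 2*y + 1.
  f_x(P) = -18, f_y(P) = -16 (gradient nonzero, so P is smooth).
Step 3: tangent line at P: -18·(x − -3) + -16·(y − -2) = 0.
Expanding: -18*x - 16*y - 86 = 0.


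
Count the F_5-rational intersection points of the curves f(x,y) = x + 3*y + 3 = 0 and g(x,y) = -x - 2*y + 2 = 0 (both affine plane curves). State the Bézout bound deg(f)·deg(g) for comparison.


Common zeros: {(2, 0)}; count = 1; Bézout bound = 1.

deg(f) = 1, deg(g) = 1, so Bézout bound = 1.
Scan x ∈ F_5. For each x, list the y ∈ F_5 with f(x, y) ≡ 0 and those with g(x, y) ≡ 0 (mod 5); the common zeros in that column are the intersection.
  x = 0: f ≡ 0 at y ∈ {4}; g ≡ 0 at y ∈ {1}; common: ∅.
  x = 1: f ≡ 0 at y ∈ {2}; g ≡ 0 at y ∈ {3}; common: ∅.
  x = 2: f ≡ 0 at y ∈ {0}; g ≡ 0 at y ∈ {0}; common: {0}.
  x = 3: f ≡ 0 at y ∈ {3}; g ≡ 0 at y ∈ {2}; common: ∅.
  x = 4: f ≡ 0 at y ∈ {1}; g ≡ 0 at y ∈ {4}; common: ∅.
Collecting: common zeros = {(2, 0)}, so the count is 1.
Comparison with the Bézout bound: 1 ≤ 1 = deg(f)·deg(g), as expected for curves with no common component (the bound is attained).


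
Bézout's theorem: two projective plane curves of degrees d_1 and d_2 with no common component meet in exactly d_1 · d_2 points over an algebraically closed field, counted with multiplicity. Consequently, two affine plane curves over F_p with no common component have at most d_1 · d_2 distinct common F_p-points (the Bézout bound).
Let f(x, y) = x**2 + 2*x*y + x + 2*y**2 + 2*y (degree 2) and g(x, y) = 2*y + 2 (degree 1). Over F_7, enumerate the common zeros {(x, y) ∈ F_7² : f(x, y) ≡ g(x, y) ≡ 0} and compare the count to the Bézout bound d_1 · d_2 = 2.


Common zeros: {(0, 6), (1, 6)}; count = 2; Bézout bound = 2.

deg(f) = 2, deg(g) = 1, so Bézout bound = 2.
Scan x ∈ F_7. For each x, list the y ∈ F_7 with f(x, y) ≡ 0 and those with g(x, y) ≡ 0 (mod 7); the common zeros in that column are the intersection.
  x = 0: f ≡ 0 at y ∈ {0, 6}; g ≡ 0 at y ∈ {6}; common: {6}.
  x = 1: f ≡ 0 at y ∈ {6}; g ≡ 0 at y ∈ {6}; common: {6}.
  x = 2: f ≡ 0 at y ∈ {1, 3}; g ≡ 0 at y ∈ {6}; common: ∅.
  x = 3: f ≡ 0 at y ∈ ∅; g ≡ 0 at y ∈ {6}; common: ∅.
  x = 4: f ≡ 0 at y ∈ ∅; g ≡ 0 at y ∈ {6}; common: ∅.
  x = 5: f ≡ 0 at y ∈ {3, 5}; g ≡ 0 at y ∈ {6}; common: ∅.
  x = 6: f ≡ 0 at y ∈ {0}; g ≡ 0 at y ∈ {6}; common: ∅.
Collecting: common zeros = {(0, 6), (1, 6)}, so the count is 2.
Comparison with the Bézout bound: 2 ≤ 2 = deg(f)·deg(g), as expected for curves with no common component (the bound is attained).


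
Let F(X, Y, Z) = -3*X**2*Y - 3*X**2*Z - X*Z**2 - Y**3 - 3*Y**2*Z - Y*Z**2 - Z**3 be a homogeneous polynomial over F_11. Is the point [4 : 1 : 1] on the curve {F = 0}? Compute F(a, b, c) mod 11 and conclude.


F(4,1,1) ≡ 4 (mod 11); P is NOT on the curve.

Evaluate F(4, 1, 1) term-by-term (mod 11).
  -3*X**2*Y ↦ -3·16·1·1 = -48
  -3*X**2*Z ↦ -3·16·1·1 = -48
  -X*Z**2 ↦ -1·4·1·1 = -4
  -Y**3 ↦ -1·1·1·1 = -1
  -3*Y**2*Z ↦ -3·1·1·1 = -3
  -Y*Z**2 ↦ -1·1·1·1 = -1
  -Z**3 ↦ -1·1·1·1 = -1
Sum: F(4, 1, 1) = (-48) + (-48) + (-4) + (-1) + (-3) + (-1) + (-1) = -106.
Reducing mod 11: -106 ≡ 4 (mod 11).
Since F(a, b, c) ≡ 4 ≠ 0 (mod 11), P does NOT lie on the curve.


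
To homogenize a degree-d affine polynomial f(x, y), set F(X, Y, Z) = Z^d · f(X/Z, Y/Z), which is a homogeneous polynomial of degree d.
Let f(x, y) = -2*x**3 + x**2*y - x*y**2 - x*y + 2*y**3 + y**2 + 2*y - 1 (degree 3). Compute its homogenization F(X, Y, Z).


F(X, Y, Z) = -2*X**3 + X**2*Y - X*Y**2 - X*Y*Z + 2*Y**3 + Y**2*Z + 2*Y*Z**2 - Z**3

deg(f) = 3.
Substitute x = X/Z, y = Y/Z into f, then multiply by Z^3.
  monomial -2·x^3·y^0 ↦ -2·X^3·Y^0·Z^0.
  monomial 1·x^2·y^1 ↦ 1·X^2·Y^1·Z^0.
  monomial -1·x^1·y^2 ↦ -1·X^1·Y^2·Z^0.
  monomial -1·x^1·y^1 ↦ -1·X^1·Y^1·Z^1.
  monomial 2·x^0·y^3 ↦ 2·X^0·Y^3·Z^0.
  monomial 1·x^0·y^2 ↦ 1·X^0·Y^2·Z^1.
  monomial 2·x^0·y^1 ↦ 2·X^0·Y^1·Z^2.
  monomial -1·x^0·y^0 ↦ -1·X^0·Y^0·Z^3.
Collecting: F(X, Y, Z) = -2*X**3 + X**2*Y - X*Y**2 - X*Y*Z + 2*Y**3 + Y**2*Z + 2*Y*Z**2 - Z**3.


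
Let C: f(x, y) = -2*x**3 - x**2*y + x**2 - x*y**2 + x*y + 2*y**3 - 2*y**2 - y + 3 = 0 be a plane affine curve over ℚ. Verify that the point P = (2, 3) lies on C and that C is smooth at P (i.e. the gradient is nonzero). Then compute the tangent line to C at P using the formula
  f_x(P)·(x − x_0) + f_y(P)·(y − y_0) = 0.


Tangent line at P: -38*x + 27*y - 5 = 0.

Step 1: f(2, 3) = 0, so P lies on C.
Step 2: partial derivatives
  f_x(x, y) = -6*x**2 - 2*x*y + 2*x - y**2 + y, f_y(x, y) = -x**2 - 2*x*y + x + 6*y**2 - 4*y - 1.
  f_x(P) = -38, f_y(P) = 27 (gradient nonzero, so P is smooth).
Step 3: tangent line at P: -38·(x − 2) + 27·(y − 3) = 0.
Expanding: -38*x + 27*y - 5 = 0.


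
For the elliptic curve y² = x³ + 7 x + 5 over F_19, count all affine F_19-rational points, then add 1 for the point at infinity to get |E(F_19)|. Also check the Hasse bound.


Affine points = {(0, 9), (0, 10), (6, 4), (6, 15), (7, 6), (7, 13), (10, 7), (10, 12), (11, 8), (11, 11), (14, 4), (14, 15), (18, 4), (18, 15)}; affine count = 14; |E(F_19)| = 15.

Discriminant check: Δ ∝ 4a³ + 27b² = 4·7³ + 27·5² = 4·343 + 27·25 ≡ 14 (mod 19). Nonzero ⇒ E is nonsingular.
For each x ∈ F_19, compute rhs = x³ + 7·x + 5 mod 19, then count y ∈ F_19 with y² ≡ rhs.
  x = 0: rhs = 5, matching y values: 9, 10 (2 points).
  x = 1: rhs = 13, matching y values: none (0 points).
  x = 2: rhs = 8, matching y values: none (0 points).
  x = 3: rhs = 15, matching y values: none (0 points).
  x = 4: rhs = 2, matching y values: none (0 points).
  x = 5: rhs = 13, matching y values: none (0 points).
  x = 6: rhs = 16, matching y values: 4, 15 (2 points).
  x = 7: rhs = 17, matching y values: 6, 13 (2 points).
  x = 8: rhs = 3, matching y values: none (0 points).
  x = 9: rhs = 18, matching y values: none (0 points).
  x = 10: rhs = 11, matching y values: 7, 12 (2 points).
  x = 11: rhs = 7, matching y values: 8, 11 (2 points).
  x = 12: rhs = 12, matching y values: none (0 points).
  x = 13: rhs = 13, matching y values: none (0 points).
  x = 14: rhs = 16, matching y values: 4, 15 (2 points).
  x = 15: rhs = 8, matching y values: none (0 points).
  x = 16: rhs = 14, matching y values: none (0 points).
  x = 17: rhs = 2, matching y values: none (0 points).
  x = 18: rhs = 16, matching y values: 4, 15 (2 points).
Total affine count: 14.
Full point count |E(F_19)| = 14 + 1 = 15.
Hasse bound: |15 − (19+1)| = |-5| = 5 ≤ 2√19 ≈ 8.7178 ✓.


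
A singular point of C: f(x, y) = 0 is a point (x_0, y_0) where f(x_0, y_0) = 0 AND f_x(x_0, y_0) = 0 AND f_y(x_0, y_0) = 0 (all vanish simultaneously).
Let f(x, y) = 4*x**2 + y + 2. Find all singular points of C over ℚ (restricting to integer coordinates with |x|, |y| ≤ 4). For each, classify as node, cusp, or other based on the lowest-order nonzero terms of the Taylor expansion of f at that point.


No singular points in the scanned grid; C is smooth there.

Compute partial derivatives:
  f_x = 8*x.
  f_y = 1.
f_y = 1 is a nonzero constant, so f_y never vanishes: no point (x, y) can satisfy f = f_x = f_y = 0. In particular no (x, y) ∈ {−4, ..., 4}² is singular; the curve is smooth.


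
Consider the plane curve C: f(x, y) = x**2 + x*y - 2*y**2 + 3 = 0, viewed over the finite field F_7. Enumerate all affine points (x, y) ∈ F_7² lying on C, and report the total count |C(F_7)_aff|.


Affine F_7-points: {(2, 0), (2, 1), (3, 6), (4, 1), (5, 0), (5, 6)}; count = 6.

For each of the 49 pairs (x, y) ∈ F_7², evaluate f(x, y) mod 7. Record the zeros.
  x = 0: [0↦3, 1↦1, 2↦2, 3↦6, 4↦6, 5↦2, 6↦1]  zeros at y ∈ ∅
  x = 1: [0↦4, 1↦3, 2↦5, 3↦3, 4↦4, 5↦1, 6↦1]  zeros at y ∈ ∅
  x = 2: [0↦0, 1↦0, 2↦3, 3↦2, 4↦4, 5↦2, 6↦3]  zeros at y ∈ {0, 1}
  x = 3: [0↦5, 1↦6, 2↦3, 3↦3, 4↦6, 5↦5, 6↦0]  zeros at y ∈ {6}
  x = 4: [0↦5, 1↦0, 2↦5, 3↦6, 4↦3, 5↦3, 6↦6]  zeros at y ∈ {1}
  x = 5: [0↦0, 1↦3, 2↦2, 3↦4, 4↦2, 5↦3, 6↦0]  zeros at y ∈ {0, 6}
  x = 6: [0↦4, 1↦1, 2↦1, 3↦4, 4↦3, 5↦5, 6↦3]  zeros at y ∈ ∅
Collecting zeros: affine points = {(2, 0), (2, 1), (3, 6), (4, 1), (5, 0), (5, 6)}.
Total count |C(F_7)_aff| = 6.


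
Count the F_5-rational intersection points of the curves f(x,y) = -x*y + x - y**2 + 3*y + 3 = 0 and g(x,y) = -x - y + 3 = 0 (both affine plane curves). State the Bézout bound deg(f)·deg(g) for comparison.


Common zeros: {(2, 1)}; count = 1; Bézout bound = 2.

deg(f) = 2, deg(g) = 1, so Bézout bound = 2.
Scan x ∈ F_5. For each x, list the y ∈ F_5 with f(x, y) ≡ 0 and those with g(x, y) ≡ 0 (mod 5); the common zeros in that column are the intersection.
  x = 0: f ≡ 0 at y ∈ {1, 2}; g ≡ 0 at y ∈ {3}; common: ∅.
  x = 1: f ≡ 0 at y ∈ {1}; g ≡ 0 at y ∈ {2}; common: ∅.
  x = 2: f ≡ 0 at y ∈ {0, 1}; g ≡ 0 at y ∈ {1}; common: {1}.
  x = 3: f ≡ 0 at y ∈ {1, 4}; g ≡ 0 at y ∈ {0}; common: ∅.
  x = 4: f ≡ 0 at y ∈ {1, 3}; g ≡ 0 at y ∈ {4}; common: ∅.
Collecting: common zeros = {(2, 1)}, so the count is 1.
Comparison with the Bézout bound: 1 ≤ 2 = deg(f)·deg(g), as expected for curves with no common component (the affine F_5-count falls short of the bound because intersections may lie at infinity, over extension fields, or carry multiplicity).


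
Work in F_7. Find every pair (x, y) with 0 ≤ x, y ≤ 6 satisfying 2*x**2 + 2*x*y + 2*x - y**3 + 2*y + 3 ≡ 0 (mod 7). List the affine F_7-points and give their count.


Affine F_7-points: {(0, 5), (1, 0), (1, 2), (1, 5), (3, 2), (5, 0)}; count = 6.

For each of the 49 pairs (x, y) ∈ F_7², evaluate f(x, y) mod 7. Record the zeros.
  x = 0: [0↦3, 1↦4, 2↦6, 3↦3, 4↦3, 5↦0, 6↦2]  zeros at y ∈ {5}
  x = 1: [0↦0, 1↦3, 2↦0, 3↦6, 4↦1, 5↦0, 6↦4]  zeros at y ∈ {0, 2, 5}
  x = 2: [0↦1, 1↦6, 2↦5, 3↦6, 4↦3, 5↦4, 6↦3]  zeros at y ∈ ∅
  x = 3: [0↦6, 1↦6, 2↦0, 3↦3, 4↦2, 5↦5, 6↦6]  zeros at y ∈ {2}
  x = 4: [0↦1, 1↦3, 2↦6, 3↦4, 4↦5, 5↦3, 6↦6]  zeros at y ∈ ∅
  x = 5: [0↦0, 1↦4, 2↦2, 3↦2, 4↦5, 5↦5, 6↦3]  zeros at y ∈ {0}
  x = 6: [0↦3, 1↦2, 2↦2, 3↦4, 4↦2, 5↦4, 6↦4]  zeros at y ∈ ∅
Collecting zeros: affine points = {(0, 5), (1, 0), (1, 2), (1, 5), (3, 2), (5, 0)}.
Total count |C(F_7)_aff| = 6.


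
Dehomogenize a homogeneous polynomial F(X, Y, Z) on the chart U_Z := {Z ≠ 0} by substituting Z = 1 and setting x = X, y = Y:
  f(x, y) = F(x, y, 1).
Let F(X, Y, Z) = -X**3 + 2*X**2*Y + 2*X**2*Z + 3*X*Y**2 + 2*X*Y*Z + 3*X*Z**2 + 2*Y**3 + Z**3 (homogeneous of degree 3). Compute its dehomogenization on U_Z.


f(x, y) = -x**3 + 2*x**2*y + 2*x**2 + 3*x*y**2 + 2*x*y + 3*x + 2*y**3 + 1

On U_Z we set Z = 1. Each monomial c·X^i·Y^j·Z^k in F becomes c·x^i·y^j·1^k = c·x^i·y^j.
Substituting Z = 1: F(X, Y, 1) = -x**3 + 2*x**2*y + 2*x**2 + 3*x*y**2 + 2*x*y + 3*x + 2*y**3 + 1.
Note: deg(f) ≤ deg(F) = 3; strict inequality happens when F is divisible by Z (lost terms).


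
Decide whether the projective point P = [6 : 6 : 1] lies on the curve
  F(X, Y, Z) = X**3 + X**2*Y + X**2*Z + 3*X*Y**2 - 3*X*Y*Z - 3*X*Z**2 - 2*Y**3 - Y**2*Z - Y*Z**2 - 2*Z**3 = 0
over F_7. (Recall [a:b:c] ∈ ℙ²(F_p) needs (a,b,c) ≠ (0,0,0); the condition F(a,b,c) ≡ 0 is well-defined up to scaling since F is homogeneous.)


F(6,6,1) ≡ 3 (mod 7); P is NOT on the curve.

Evaluate F(6, 6, 1) term-by-term (mod 7).
  X**3 ↦ 1·216·1·1 = 216
  X**2*Y ↦ 1·36·6·1 = 216
  X**2*Z ↦ 1·36·1·1 = 36
  3*X*Y**2 ↦ 3·6·36·1 = 648
  -3*X*Y*Z ↦ -3·6·6·1 = -108
  -3*X*Z**2 ↦ -3·6·1·1 = -18
  -2*Y**3 ↦ -2·1·216·1 = -432
  -Y**2*Z ↦ -1·1·36·1 = -36
  -Y*Z**2 ↦ -1·1·6·1 = -6
  -2*Z**3 ↦ -2·1·1·1 = -2
Sum: F(6, 6, 1) = (216) + (216) + (36) + (648) + (-108) + (-18) + (-432) + (-36) + (-6) + (-2) = 514.
Reducing mod 7: 514 ≡ 3 (mod 7).
Since F(a, b, c) ≡ 3 ≠ 0 (mod 7), P does NOT lie on the curve.


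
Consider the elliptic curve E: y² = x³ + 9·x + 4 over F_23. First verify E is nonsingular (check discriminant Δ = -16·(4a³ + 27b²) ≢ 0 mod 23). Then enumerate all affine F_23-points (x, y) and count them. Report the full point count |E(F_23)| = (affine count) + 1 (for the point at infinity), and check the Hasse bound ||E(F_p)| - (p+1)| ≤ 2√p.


Affine points = {(0, 2), (0, 21), (3, 9), (3, 14), (4, 9), (4, 14), (5, 6), (5, 17), (8, 6), (8, 17), (9, 3), (9, 20), (10, 6), (10, 17), (11, 10), (11, 13), (12, 0), (13, 8), (13, 15), (15, 8), (15, 15), (16, 9), (16, 14), (18, 8), (18, 15), (21, 1), (21, 22)}; affine count = 27; |E(F_23)| = 28.

Discriminant check: Δ ∝ 4a³ + 27b² = 4·9³ + 27·4² = 4·729 + 27·16 ≡ 13 (mod 23). Nonzero ⇒ E is nonsingular.
For each x ∈ F_23, compute rhs = x³ + 9·x + 4 mod 23, then count y ∈ F_23 with y² ≡ rhs.
  x = 0: rhs = 4, matching y values: 2, 21 (2 points).
  x = 1: rhs = 14, matching y values: none (0 points).
  x = 2: rhs = 7, matching y values: none (0 points).
  x = 3: rhs = 12, matching y values: 9, 14 (2 points).
  x = 4: rhs = 12, matching y values: 9, 14 (2 points).
  x = 5: rhs = 13, matching y values: 6, 17 (2 points).
  x = 6: rhs = 21, matching y values: none (0 points).
  x = 7: rhs = 19, matching y values: none (0 points).
  x = 8: rhs = 13, matching y values: 6, 17 (2 points).
  x = 9: rhs = 9, matching y values: 3, 20 (2 points).
  x = 10: rhs = 13, matching y values: 6, 17 (2 points).
  x = 11: rhs = 8, matching y values: 10, 13 (2 points).
  x = 12: rhs = 0, matching y values: 0 (1 points).
  x = 13: rhs = 18, matching y values: 8, 15 (2 points).
  x = 14: rhs = 22, matching y values: none (0 points).
  x = 15: rhs = 18, matching y values: 8, 15 (2 points).
  x = 16: rhs = 12, matching y values: 9, 14 (2 points).
  x = 17: rhs = 10, matching y values: none (0 points).
  x = 18: rhs = 18, matching y values: 8, 15 (2 points).
  x = 19: rhs = 19, matching y values: none (0 points).
  x = 20: rhs = 19, matching y values: none (0 points).
  x = 21: rhs = 1, matching y values: 1, 22 (2 points).
  x = 22: rhs = 17, matching y values: none (0 points).
Total affine count: 27.
Full point count |E(F_23)| = 27 + 1 = 28.
Hasse bound: |28 − (23+1)| = |4| = 4 ≤ 2√23 ≈ 9.5917 ✓.


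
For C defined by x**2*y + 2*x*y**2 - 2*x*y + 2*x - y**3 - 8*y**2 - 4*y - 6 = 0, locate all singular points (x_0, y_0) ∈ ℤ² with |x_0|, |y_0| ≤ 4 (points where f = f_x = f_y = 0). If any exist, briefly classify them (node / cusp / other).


Singular points: {(3, -1)}; classification: node.

Compute partial derivatives:
  f_x = 2*x*y + 2*y**2 - 2*y + 2.
  f_y = x**2 + 4*x*y - 2*x - 3*y**2 - 16*y - 4.
Scan x_0 ∈ {−4, ..., 4}. For each x_0, f_y(x_0, y) is a polynomial in y; find its integer roots y ∈ {−4, ..., 4}, then test f_x and f at those candidates.
  x = -4: f_y(-4, y) = -3*y**2 - 32*y + 20; no integer root y with |y| ≤ 4.
  x = -3: f_y(-3, y) = -3*y**2 - 28*y + 11; no integer root y with |y| ≤ 4.
  x = -2: f_y(-2, y) = -3*y**2 - 24*y + 4; no integer root y with |y| ≤ 4.
  x = -1: f_y(-1, y) = -3*y**2 - 20*y - 1; no integer root y with |y| ≤ 4.
  x = 0: f_y(0, y) = -3*y**2 - 16*y - 4; no integer root y with |y| ≤ 4.
  x = 1: f_y(1, y) = -3*y**2 - 12*y - 5; no integer root y with |y| ≤ 4.
  x = 2: f_y(2, y) = -3*y**2 - 8*y - 4; vanishes at y ∈ {-2}. (2, -2): f_x = 6 ≠ 0.
  x = 3: f_y(3, y) = -3*y**2 - 4*y - 1; vanishes at y ∈ {-1}. (3, -1): f_x = 0, f = 0 — SINGULAR.
  x = 4: f_y(4, y) = 4 - 3*y**2; no integer root y with |y| ≤ 4.
Only singular point on the grid: (3, -1).
Classify: substitute x = 3 + u, y = -1 + v and expand: f = u**2*v - u**2 + 2*u*v**2 - v**3 + v**2.
No constant or linear terms (consistent with a singular point). Quadratic part: -u**2 + v**2. Cubic part: u**2*v + 2*u*v**2 - v**3.
The quadratic part v**2 - u**2 = (v − u)(v + u) splits into two distinct linear factors, so there are two distinct tangent lines y − -1 = ±(x − 3) — this is a node (ordinary double point).
Classification: node.
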